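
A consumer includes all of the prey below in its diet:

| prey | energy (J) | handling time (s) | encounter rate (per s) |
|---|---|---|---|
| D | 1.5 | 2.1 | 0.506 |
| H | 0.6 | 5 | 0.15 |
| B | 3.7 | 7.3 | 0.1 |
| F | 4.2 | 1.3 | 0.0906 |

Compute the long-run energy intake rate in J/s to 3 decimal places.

R = Σλ_iE_i / (1 + Σλ_ih_i)
Numerator: 0.506×1.5 + 0.15×0.6 + 0.1×3.7 + 0.0906×4.2 = 1.6
Denominator: 1 + 0.506×2.1 + 0.15×5 + 0.1×7.3 + 0.0906×1.3 = 3.66
R = 1.6/3.66 = 0.437 J/s

0.437 J/s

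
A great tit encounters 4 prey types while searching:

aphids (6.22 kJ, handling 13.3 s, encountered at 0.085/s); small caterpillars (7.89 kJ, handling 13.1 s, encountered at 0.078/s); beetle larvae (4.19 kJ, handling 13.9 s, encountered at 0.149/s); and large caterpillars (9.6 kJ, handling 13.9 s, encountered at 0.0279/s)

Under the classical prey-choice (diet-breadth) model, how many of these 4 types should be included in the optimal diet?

3

Rank by E/h (kJ/s): large caterpillars 0.691, small caterpillars 0.602, aphids 0.468, beetle larvae 0.301. Include each in turn until the next type's E/h falls below the running intake rate.
Rate on top 1: 0.193. small caterpillars: 0.602 > 0.193 → include.
Rate on top 2: 0.3666. aphids: 0.468 > 0.3666 → include.
Rate on top 3: 0.3988. beetle larvae: 0.301 < 0.3988 → exclude; stop.
Optimal diet: large caterpillars, small caterpillars, aphids — 3 of 4 types.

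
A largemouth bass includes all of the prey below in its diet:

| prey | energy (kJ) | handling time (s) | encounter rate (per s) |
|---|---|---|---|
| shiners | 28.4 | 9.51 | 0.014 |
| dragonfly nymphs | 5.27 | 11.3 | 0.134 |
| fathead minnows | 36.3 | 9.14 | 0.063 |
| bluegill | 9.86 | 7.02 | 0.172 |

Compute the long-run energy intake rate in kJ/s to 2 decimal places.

R = (0.014×28.4 + 0.134×5.27 + 0.063×36.3 + 0.172×9.86) / (1 + 0.014×9.51 + 0.134×11.3 + 0.063×9.14 + 0.172×7.02) = 5.087/4.431 = 1.148 kJ/s.

1.15 kJ/s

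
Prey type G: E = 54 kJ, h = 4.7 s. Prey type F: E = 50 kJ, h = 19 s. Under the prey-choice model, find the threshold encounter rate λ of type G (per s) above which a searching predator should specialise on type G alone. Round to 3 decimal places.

At the threshold, the rate on type G alone equals the profitability of type F: λ·54/(1 + λ·4.7) = 50/19 = 2.632.
Rearranging, λ(54 − 2.632×4.7) = 2.632, so λ = 2.632/41.63 = 0.06321 per s.

0.063 per s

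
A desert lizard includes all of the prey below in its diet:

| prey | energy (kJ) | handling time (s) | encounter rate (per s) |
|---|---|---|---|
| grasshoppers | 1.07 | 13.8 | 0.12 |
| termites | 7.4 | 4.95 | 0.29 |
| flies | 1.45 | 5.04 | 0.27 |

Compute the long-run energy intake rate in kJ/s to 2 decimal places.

R = Σλ_iE_i / (1 + Σλ_ih_i)
Numerator: 0.12×1.07 + 0.29×7.4 + 0.27×1.45 = 2.666
Denominator: 1 + 0.12×13.8 + 0.29×4.95 + 0.27×5.04 = 5.452
R = 2.666/5.452 = 0.4889 kJ/s

0.49 kJ/s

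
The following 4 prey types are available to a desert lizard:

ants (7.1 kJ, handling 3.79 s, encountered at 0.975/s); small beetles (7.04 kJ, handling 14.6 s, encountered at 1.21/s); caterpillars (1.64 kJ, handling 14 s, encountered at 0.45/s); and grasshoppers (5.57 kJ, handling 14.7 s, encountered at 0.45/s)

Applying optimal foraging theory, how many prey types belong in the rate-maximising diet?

1

Profitabilities (E/h, kJ/s): ants 1.87, small beetles 0.482, grasshoppers 0.379, caterpillars 0.117. Add prey in this order while the next type's profitability exceeds the intake rate on those already taken.
Rate on top 1: 1.474. small beetles: 0.482 < 1.474 → exclude; stop.
Optimal diet: ants — 1 of 4 types.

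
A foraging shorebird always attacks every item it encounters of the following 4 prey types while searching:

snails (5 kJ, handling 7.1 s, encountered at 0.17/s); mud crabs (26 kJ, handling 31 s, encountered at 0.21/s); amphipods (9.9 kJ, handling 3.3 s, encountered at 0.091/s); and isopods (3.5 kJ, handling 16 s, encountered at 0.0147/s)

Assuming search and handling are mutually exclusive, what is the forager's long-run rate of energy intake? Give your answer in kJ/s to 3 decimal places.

R = Σλ_iE_i / (1 + Σλ_ih_i)
Numerator: 0.17×5 + 0.21×26 + 0.091×9.9 + 0.0147×3.5 = 7.262
Denominator: 1 + 0.17×7.1 + 0.21×31 + 0.091×3.3 + 0.0147×16 = 9.252
R = 7.262/9.252 = 0.7849 kJ/s

0.785 kJ/s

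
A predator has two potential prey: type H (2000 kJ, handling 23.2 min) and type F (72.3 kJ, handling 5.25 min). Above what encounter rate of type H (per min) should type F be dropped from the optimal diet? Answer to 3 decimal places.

0.008 per min

Drop type F once their profitability E₂/h₂ falls below the rate achievable on type H alone: E₂/h₂ = λE₁/(1 + λh₁).
Solve for λ: λE₁h₂ = E₂(1 + λh₁) → λ(E₁h₂ − E₂h₁) = E₂ → λ = E₂/(E₁h₂ − E₂h₁).
λ = 72.3/(2000×5.25 − 72.3×23.2) = 72.3/8823 = 0.008195 per min.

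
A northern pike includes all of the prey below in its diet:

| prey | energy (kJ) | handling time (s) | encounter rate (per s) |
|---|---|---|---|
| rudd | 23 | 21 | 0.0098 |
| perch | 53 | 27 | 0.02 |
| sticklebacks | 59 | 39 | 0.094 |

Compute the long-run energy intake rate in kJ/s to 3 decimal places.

1.262 kJ/s

R = Σλ_iE_i / (1 + Σλ_ih_i)
Numerator: 0.0098×23 + 0.02×53 + 0.094×59 = 6.831
Denominator: 1 + 0.0098×21 + 0.02×27 + 0.094×39 = 5.412
R = 6.831/5.412 = 1.262 kJ/s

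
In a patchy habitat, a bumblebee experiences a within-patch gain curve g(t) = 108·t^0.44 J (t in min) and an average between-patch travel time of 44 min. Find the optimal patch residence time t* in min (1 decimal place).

34.6 min

By the marginal value theorem, leave when the instantaneous gain rate g'(t) equals the habitat-wide average g(t)/(T + t).
g'(t) = 0.44·108·t^-0.56. Setting 0.44·108·t^-0.56 = 108·t^0.44/(44+t) gives 0.44(44+t) = t, so 0.56·t = 0.44×44.
t* = 0.44×44/0.56 = 34.57 min.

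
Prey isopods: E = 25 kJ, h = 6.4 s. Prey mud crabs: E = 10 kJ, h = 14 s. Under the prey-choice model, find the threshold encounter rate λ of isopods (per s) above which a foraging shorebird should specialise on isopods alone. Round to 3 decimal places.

Drop mud crabs once their profitability E₂/h₂ falls below the rate achievable on isopods alone: E₂/h₂ = λE₁/(1 + λh₁).
Solve for λ: λE₁h₂ = E₂(1 + λh₁) → λ(E₁h₂ − E₂h₁) = E₂ → λ = E₂/(E₁h₂ − E₂h₁).
λ = 10/(25×14 − 10×6.4) = 10/286 = 0.03497 per s.

0.035 per s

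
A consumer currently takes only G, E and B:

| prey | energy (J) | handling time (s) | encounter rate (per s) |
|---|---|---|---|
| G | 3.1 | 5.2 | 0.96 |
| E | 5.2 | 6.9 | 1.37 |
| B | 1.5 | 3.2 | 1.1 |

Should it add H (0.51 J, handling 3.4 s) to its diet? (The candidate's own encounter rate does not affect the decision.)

Current rate: (0.96×3.1 + 1.37×5.2 + 1.1×1.5)/(1 + 0.96×5.2 + 1.37×6.9 + 1.1×3.2) = 0.6196 J/s.
Profitability of H: 0.51/3.4 = 0.15 J/s.
Since 0.15 < R, time spent handling H is better spent searching.

No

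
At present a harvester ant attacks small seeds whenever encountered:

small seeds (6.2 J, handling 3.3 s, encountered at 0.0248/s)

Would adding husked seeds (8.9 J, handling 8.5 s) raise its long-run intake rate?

Yes

On small seeds alone, R = ΣλE/(1+Σλh) = 0.1538/1.082 = 0.1421 J/s.
Profitability of husked seeds: 8.9/8.5 = 1.047 J/s.
Since 1.047 > R, including husked seeds increases the long-run rate.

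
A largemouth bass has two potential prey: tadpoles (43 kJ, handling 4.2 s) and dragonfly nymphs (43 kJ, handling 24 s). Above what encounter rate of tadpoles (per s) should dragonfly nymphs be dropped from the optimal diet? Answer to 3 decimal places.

0.051 per s

At the threshold, the rate on tadpoles alone equals the profitability of dragonfly nymphs: λ·43/(1 + λ·4.2) = 43/24 = 1.792.
Rearranging, λ(43 − 1.792×4.2) = 1.792, so λ = 1.792/35.48 = 0.05051 per s.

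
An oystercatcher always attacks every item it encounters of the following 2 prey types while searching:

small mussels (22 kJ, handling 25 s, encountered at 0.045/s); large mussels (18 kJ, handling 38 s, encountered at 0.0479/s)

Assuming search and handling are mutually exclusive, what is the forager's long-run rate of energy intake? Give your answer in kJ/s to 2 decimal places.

0.47 kJ/s

R = Σλ_iE_i / (1 + Σλ_ih_i)
Numerator: 0.045×22 + 0.0479×18 = 1.852
Denominator: 1 + 0.045×25 + 0.0479×38 = 3.945
R = 1.852/3.945 = 0.4695 kJ/s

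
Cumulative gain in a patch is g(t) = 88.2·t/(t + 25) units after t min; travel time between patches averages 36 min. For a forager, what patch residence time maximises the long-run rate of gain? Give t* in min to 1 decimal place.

Maximise g(t)/(T+t): set derivative to zero → g'(t)(T+t) = g(t).
g'(t) = 88.2·25/(t + 25)². Setting 88.2·25/(t+25)² = 88.2t/[(t+25)(36+t)] gives 25(36+t) = t(t+25), so t² = 25×36 = 900.
t* = √900 = 30 min.

30.0 min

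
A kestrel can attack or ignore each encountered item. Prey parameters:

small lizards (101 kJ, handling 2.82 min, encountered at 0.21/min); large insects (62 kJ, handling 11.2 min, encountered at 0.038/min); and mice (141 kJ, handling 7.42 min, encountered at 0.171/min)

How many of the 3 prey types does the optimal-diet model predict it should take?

2

E/h in descending order: small lizards 35.8, mice 19, large insects 5.54 kJ/min. The optimal diet is the largest prefix of this list for which every included type satisfies E_i/h_i > R on the types above it.
Rate on top 1: 13.32. mice: 19 > 13.32 → include.
Rate on top 2: 15.84. large insects: 5.54 < 15.84 → exclude; stop.
Optimal diet: small lizards, mice — 2 of 3 types.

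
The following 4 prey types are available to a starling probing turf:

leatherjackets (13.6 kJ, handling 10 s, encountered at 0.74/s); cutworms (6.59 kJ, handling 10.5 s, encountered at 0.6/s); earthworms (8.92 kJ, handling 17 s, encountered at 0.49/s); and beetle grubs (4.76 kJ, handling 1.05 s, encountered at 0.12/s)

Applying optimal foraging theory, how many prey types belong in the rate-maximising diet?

2

E/h in descending order: beetle grubs 4.53, leatherjackets 1.36, cutworms 0.628, earthworms 0.525 kJ/s. The optimal diet is the largest prefix of this list for which every included type satisfies E_i/h_i > R on the types above it.
Rate on top 1: 0.5073. leatherjackets: 1.36 > 0.5073 → include.
Rate on top 2: 1.247. cutworms: 0.628 < 1.247 → exclude; stop.
Optimal diet: beetle grubs, leatherjackets — 2 of 4 types.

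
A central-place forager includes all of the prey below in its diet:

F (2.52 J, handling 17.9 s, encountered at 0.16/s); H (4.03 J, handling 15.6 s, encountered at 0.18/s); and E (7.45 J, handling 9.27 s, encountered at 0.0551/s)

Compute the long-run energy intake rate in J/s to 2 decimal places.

R = Σλ_iE_i / (1 + Σλ_ih_i)
Numerator: 0.16×2.52 + 0.18×4.03 + 0.0551×7.45 = 1.539
Denominator: 1 + 0.16×17.9 + 0.18×15.6 + 0.0551×9.27 = 7.183
R = 1.539/7.183 = 0.2143 J/s

0.21 J/s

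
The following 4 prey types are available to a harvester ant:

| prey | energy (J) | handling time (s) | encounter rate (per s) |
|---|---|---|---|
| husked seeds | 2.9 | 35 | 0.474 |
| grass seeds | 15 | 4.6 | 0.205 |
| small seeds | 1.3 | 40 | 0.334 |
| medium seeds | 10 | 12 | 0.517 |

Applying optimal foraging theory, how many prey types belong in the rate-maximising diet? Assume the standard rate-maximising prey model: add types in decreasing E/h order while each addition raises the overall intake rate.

Profitabilities (E/h, J/s): grass seeds 3.26, medium seeds 0.833, husked seeds 0.0829, small seeds 0.0325. Add prey in this order while the next type's profitability exceeds the intake rate on those already taken.
Rate on top 1: 1.583. medium seeds: 0.833 < 1.583 → exclude; stop.
Optimal diet: grass seeds — 1 of 4 types.

1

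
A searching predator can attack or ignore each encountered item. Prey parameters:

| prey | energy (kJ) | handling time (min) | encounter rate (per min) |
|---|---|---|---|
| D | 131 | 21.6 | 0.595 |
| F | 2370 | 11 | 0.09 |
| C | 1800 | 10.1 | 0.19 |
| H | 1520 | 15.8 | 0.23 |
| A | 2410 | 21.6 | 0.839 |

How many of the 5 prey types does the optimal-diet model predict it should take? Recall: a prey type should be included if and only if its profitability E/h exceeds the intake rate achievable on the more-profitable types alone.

2

Rank by E/h (kJ/min): F 215, C 178, A 112, H 96.2, D 6.06. Include each in turn until the next type's E/h falls below the running intake rate.
Rate on top 1: 107.2. C: 178 > 107.2 → include.
Rate on top 2: 142.1. A: 112 < 142.1 → exclude; stop.
Optimal diet: F, C — 2 of 5 types.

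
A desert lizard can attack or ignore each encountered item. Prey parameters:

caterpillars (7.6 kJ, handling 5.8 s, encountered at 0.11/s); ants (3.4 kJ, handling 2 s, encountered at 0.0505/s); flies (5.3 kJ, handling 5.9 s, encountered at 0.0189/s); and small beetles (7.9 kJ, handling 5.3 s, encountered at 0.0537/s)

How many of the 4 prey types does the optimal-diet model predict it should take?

E/h in descending order: ants 1.7, small beetles 1.49, caterpillars 1.31, flies 0.898 kJ/s. The optimal diet is the largest prefix of this list for which every included type satisfies E_i/h_i > R on the types above it.
Rate on top 1: 0.1559. small beetles: 1.49 > 0.1559 → include.
Rate on top 2: 0.4301. caterpillars: 1.31 > 0.4301 → include.
Rate on top 3: 0.7076. flies: 0.898 > 0.7076 → include.
Optimal diet: ants, small beetles, caterpillars, flies — 4 of 4 types.

4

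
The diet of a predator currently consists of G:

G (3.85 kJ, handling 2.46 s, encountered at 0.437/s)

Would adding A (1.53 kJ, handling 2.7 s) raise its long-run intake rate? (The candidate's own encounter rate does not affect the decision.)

Current rate: (0.437×3.85)/(1 + 0.437×2.46) = 0.8108 kJ/s.
A: E/h = 1.53/2.7 = 0.5667 kJ/s.
Since 0.5667 < R, time spent handling A is better spent searching.

No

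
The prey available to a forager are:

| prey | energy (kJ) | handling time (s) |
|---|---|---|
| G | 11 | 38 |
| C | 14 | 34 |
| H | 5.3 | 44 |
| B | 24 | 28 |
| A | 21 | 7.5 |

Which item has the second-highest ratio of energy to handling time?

Profitability E/h (kJ/s): G = 11/38 = 0.289, C = 14/34 = 0.412, H = 5.3/44 = 0.12, B = 24/28 = 0.857, A = 21/7.5 = 2.8.
Ranked: A > B > C > G > H.

B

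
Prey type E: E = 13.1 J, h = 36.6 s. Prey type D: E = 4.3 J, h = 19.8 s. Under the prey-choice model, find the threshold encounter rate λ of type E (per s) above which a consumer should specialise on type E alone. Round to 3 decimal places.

0.042 per s

Drop type D once their profitability E₂/h₂ falls below the rate achievable on type E alone: E₂/h₂ = λE₁/(1 + λh₁).
Solve for λ: λE₁h₂ = E₂(1 + λh₁) → λ(E₁h₂ − E₂h₁) = E₂ → λ = E₂/(E₁h₂ − E₂h₁).
λ = 4.3/(13.1×19.8 − 4.3×36.6) = 4.3/102 = 0.04216 per s.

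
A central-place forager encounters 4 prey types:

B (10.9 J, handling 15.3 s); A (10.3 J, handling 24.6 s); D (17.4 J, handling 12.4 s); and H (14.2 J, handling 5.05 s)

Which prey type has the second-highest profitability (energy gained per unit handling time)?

Profitability E/h (J/s): B = 10.9/15.3 = 0.712, A = 10.3/24.6 = 0.419, D = 17.4/12.4 = 1.4, H = 14.2/5.05 = 2.81.
Ranked: H > D > B > A.

D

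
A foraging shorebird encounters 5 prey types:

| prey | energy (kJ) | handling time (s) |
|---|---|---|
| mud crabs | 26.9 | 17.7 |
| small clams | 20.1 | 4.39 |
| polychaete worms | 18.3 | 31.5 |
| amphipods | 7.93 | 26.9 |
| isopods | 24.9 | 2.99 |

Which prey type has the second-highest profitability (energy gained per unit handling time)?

Profitability E/h (kJ/s): mud crabs = 26.9/17.7 = 1.52, small clams = 20.1/4.39 = 4.58, polychaete worms = 18.3/31.5 = 0.581, amphipods = 7.93/26.9 = 0.295, isopods = 24.9/2.99 = 8.33.
Ranked: isopods > small clams > mud crabs > polychaete worms > amphipods.

small clams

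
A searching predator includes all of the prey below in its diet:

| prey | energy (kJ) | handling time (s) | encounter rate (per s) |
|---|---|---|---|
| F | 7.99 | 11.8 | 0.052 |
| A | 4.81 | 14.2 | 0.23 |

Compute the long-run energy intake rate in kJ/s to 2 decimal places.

R = (0.052×7.99 + 0.23×4.81) / (1 + 0.052×11.8 + 0.23×14.2) = 1.522/4.88 = 0.3119 kJ/s.

0.31 kJ/s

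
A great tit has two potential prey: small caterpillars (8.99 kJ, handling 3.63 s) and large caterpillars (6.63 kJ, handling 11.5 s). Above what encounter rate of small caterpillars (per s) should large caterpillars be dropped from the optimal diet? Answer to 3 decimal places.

The zero-one rule: include large caterpillars iff E₂/h₂ > λE₁/(1+λh₁). Equality gives the switch point.
λE₁h₂ = E₂ + λE₂h₁ ⇒ λ = E₂/(E₁h₂ − E₂h₁) = 6.63/(103.4 − 24.07) = 0.08359 per s.

0.084 per s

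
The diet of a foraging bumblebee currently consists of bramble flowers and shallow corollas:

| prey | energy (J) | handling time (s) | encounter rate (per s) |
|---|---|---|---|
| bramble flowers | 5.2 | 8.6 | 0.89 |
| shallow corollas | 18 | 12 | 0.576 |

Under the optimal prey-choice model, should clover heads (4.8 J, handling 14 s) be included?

Intake rate on the current diet: R = (0.89×5.2 + 0.576×18) / (1 + 0.89×8.6 + 0.576×12) = 15/15.57 = 0.9634 J/s.
Profitability of clover heads: 4.8/14 = 0.3429 J/s.
Since 0.3429 < R, time spent handling clover heads is better spent searching.

No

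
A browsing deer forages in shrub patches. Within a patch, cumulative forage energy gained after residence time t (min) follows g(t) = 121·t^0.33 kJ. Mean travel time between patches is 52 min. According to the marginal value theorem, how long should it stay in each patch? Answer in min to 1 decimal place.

Maximise g(t)/(T+t): set derivative to zero → g'(t)(T+t) = g(t).
g'(t) = 0.33·121·t^-0.67. Setting 0.33·121·t^-0.67 = 121·t^0.33/(52+t) gives 0.33(52+t) = t, so 0.67·t = 0.33×52.
t* = 0.33×52/0.67 = 25.61 min.

25.6 min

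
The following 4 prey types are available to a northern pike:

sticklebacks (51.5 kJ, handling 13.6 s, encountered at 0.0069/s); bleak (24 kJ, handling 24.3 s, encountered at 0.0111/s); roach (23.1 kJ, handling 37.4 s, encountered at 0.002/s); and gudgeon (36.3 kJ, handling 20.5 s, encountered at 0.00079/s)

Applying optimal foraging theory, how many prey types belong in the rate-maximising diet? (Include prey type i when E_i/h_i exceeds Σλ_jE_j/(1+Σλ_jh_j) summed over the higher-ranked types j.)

4

E/h in descending order: sticklebacks 3.79, gudgeon 1.77, bleak 0.988, roach 0.618 kJ/s. The optimal diet is the largest prefix of this list for which every included type satisfies E_i/h_i > R on the types above it.
Rate on top 1: 0.3249. gudgeon: 1.77 > 0.3249 → include.
Rate on top 2: 0.346. bleak: 0.988 > 0.346 → include.
Rate on top 3: 0.4714. roach: 0.618 > 0.4714 → include.
Optimal diet: sticklebacks, gudgeon, bleak, roach — 4 of 4 types.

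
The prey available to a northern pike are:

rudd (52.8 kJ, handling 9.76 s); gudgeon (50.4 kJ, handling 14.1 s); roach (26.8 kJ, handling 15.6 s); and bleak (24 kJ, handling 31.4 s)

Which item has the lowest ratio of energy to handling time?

bleak

Profitability E/h (kJ/s): rudd = 52.8/9.76 = 5.41, gudgeon = 50.4/14.1 = 3.57, roach = 26.8/15.6 = 1.72, bleak = 24/31.4 = 0.764.
Ranked: rudd > gudgeon > roach > bleak.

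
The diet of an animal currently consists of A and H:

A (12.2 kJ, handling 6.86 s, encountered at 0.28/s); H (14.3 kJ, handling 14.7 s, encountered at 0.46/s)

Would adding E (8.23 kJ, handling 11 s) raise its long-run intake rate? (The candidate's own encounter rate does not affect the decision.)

No

On A and H alone, R = ΣλE/(1+Σλh) = 9.994/9.683 = 1.032 kJ/s.
E: E/h = 8.23/11 = 0.7482 kJ/s.
Since 0.7482 < R, time spent handling E is better spent searching.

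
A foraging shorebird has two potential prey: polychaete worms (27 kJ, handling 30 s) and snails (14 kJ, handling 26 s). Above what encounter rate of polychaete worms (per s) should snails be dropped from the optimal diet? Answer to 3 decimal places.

0.050 per s

At the threshold, the rate on polychaete worms alone equals the profitability of snails: λ·27/(1 + λ·30) = 14/26 = 0.5385.
Rearranging, λ(27 − 0.5385×30) = 0.5385, so λ = 0.5385/10.85 = 0.04965 per s.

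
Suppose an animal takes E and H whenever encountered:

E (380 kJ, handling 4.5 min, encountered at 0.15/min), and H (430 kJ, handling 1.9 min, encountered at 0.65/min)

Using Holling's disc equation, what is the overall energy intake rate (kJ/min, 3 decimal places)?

R = (0.15×380 + 0.65×430) / (1 + 0.15×4.5 + 0.65×1.9) = 336.5/2.91 = 115.6 kJ/min.

115.636 kJ/min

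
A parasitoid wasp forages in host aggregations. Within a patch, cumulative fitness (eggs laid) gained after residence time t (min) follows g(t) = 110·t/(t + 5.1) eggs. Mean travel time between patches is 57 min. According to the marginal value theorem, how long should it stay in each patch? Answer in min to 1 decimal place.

Optimal t* satisfies g'(t*) = g(t*)/(T + t*).
g'(t) = 110·5.1/(t + 5.1)². Setting 110·5.1/(t+5.1)² = 110t/[(t+5.1)(57+t)] gives 5.1(57+t) = t(t+5.1), so t² = 5.1×57 = 290.7.
t* = √290.7 = 17.05 min.

17.0 min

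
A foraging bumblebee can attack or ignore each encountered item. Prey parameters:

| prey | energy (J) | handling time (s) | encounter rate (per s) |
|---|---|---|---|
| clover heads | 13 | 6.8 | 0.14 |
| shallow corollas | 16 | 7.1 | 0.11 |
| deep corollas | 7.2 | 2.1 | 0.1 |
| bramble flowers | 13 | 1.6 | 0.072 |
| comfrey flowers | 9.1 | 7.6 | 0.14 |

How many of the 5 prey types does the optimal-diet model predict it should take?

Rank by E/h (J/s): bramble flowers 8.12, deep corollas 3.43, shallow corollas 2.25, clover heads 1.91, comfrey flowers 1.2. Include each in turn until the next type's E/h falls below the running intake rate.
Rate on top 1: 0.8393. deep corollas: 3.43 > 0.8393 → include.
Rate on top 2: 1.25. shallow corollas: 2.25 > 1.25 → include.
Rate on top 3: 1.622. clover heads: 1.91 > 1.622 → include.
Rate on top 4: 1.712. comfrey flowers: 1.2 < 1.712 → exclude; stop.
Optimal diet: bramble flowers, deep corollas, shallow corollas, clover heads — 4 of 5 types.

4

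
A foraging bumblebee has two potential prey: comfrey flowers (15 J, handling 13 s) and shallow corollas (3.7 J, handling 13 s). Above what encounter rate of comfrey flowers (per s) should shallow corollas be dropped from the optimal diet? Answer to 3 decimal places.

0.025 per s

Drop shallow corollas once their profitability E₂/h₂ falls below the rate achievable on comfrey flowers alone: E₂/h₂ = λE₁/(1 + λh₁).
Solve for λ: λE₁h₂ = E₂(1 + λh₁) → λ(E₁h₂ − E₂h₁) = E₂ → λ = E₂/(E₁h₂ − E₂h₁).
λ = 3.7/(15×13 − 3.7×13) = 3.7/146.9 = 0.02519 per s.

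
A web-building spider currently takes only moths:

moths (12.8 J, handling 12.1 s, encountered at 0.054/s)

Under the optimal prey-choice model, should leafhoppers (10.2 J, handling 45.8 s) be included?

No

On moths alone, R = ΣλE/(1+Σλh) = 0.6912/1.653 = 0.418 J/s.
leafhoppers: E/h = 10.2/45.8 = 0.2227 J/s.
Since 0.2227 < R, time spent handling leafhoppers is better spent searching.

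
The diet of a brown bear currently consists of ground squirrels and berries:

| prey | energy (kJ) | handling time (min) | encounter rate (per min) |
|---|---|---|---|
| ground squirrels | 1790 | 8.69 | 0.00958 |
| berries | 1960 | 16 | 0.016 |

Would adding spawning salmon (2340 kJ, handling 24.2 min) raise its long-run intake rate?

Yes

Intake rate on the current diet: R = (0.00958×1790 + 0.016×1960) / (1 + 0.00958×8.69 + 0.016×16) = 48.51/1.339 = 36.22 kJ/min.
spawning salmon: E/h = 2340/24.2 = 96.69 kJ/min.
Since 96.69 > R, including spawning salmon increases the long-run rate.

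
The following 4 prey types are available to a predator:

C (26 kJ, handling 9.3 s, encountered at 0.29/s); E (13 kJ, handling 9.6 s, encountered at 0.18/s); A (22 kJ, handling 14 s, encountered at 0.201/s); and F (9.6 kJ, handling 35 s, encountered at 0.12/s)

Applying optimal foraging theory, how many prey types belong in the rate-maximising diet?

1

E/h in descending order: C 2.8, A 1.57, E 1.35, F 0.274 kJ/s. The optimal diet is the largest prefix of this list for which every included type satisfies E_i/h_i > R on the types above it.
Rate on top 1: 2.039. A: 1.57 < 2.039 → exclude; stop.
Optimal diet: C — 1 of 4 types.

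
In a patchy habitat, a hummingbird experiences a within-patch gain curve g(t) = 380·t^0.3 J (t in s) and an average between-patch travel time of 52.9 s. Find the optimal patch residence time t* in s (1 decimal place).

Maximise g(t)/(T+t): set derivative to zero → g'(t)(T+t) = g(t).
g'(t) = 0.3·380·t^-0.7. Setting 0.3·380·t^-0.7 = 380·t^0.3/(52.9+t) gives 0.3(52.9+t) = t, so 0.70·t = 0.3×52.9.
t* = 0.3×52.9/0.70 = 22.67 s.

22.7 s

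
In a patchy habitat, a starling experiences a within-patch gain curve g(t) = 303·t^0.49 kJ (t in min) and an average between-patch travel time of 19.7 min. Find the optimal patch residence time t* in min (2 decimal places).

18.93 min

Optimal t* satisfies g'(t*) = g(t*)/(T + t*).
g'(t) = 0.49·303·t^-0.51. Setting 0.49·303·t^-0.51 = 303·t^0.49/(19.7+t) gives 0.49(19.7+t) = t, so 0.51·t = 0.49×19.7.
t* = 0.49×19.7/0.51 = 18.93 min.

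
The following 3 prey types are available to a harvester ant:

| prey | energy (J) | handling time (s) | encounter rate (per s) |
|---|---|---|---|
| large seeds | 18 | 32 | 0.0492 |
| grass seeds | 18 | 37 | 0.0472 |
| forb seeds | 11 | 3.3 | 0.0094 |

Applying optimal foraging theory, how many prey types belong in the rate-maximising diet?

Rank by E/h (J/s): forb seeds 3.33, large seeds 0.562, grass seeds 0.486. Include each in turn until the next type's E/h falls below the running intake rate.
Rate on top 1: 0.1003. large seeds: 0.562 > 0.1003 → include.
Rate on top 2: 0.3796. grass seeds: 0.486 > 0.3796 → include.
Optimal diet: forb seeds, large seeds, grass seeds — 3 of 3 types.

3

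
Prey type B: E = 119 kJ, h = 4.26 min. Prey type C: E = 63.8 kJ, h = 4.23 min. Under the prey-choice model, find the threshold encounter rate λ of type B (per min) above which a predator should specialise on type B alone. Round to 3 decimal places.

At the threshold, the rate on type B alone equals the profitability of type C: λ·119/(1 + λ·4.26) = 63.8/4.23 = 15.08.
Rearranging, λ(119 − 15.08×4.26) = 15.08, so λ = 15.08/54.75 = 0.2755 per min.

0.275 per min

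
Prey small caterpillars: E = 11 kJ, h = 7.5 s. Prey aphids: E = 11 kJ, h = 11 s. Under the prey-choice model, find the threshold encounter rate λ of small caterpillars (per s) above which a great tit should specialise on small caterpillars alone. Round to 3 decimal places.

0.286 per s

The zero-one rule: include aphids iff E₂/h₂ > λE₁/(1+λh₁). Equality gives the switch point.
λE₁h₂ = E₂ + λE₂h₁ ⇒ λ = E₂/(E₁h₂ − E₂h₁) = 11/(121 − 82.5) = 0.2857 per s.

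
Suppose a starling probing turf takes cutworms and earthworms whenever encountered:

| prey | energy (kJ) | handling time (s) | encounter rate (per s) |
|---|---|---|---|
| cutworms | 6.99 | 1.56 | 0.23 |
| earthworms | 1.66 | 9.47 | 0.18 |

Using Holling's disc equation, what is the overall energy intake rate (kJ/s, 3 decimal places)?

R = (0.23×6.99 + 0.18×1.66) / (1 + 0.23×1.56 + 0.18×9.47) = 1.907/3.063 = 0.6223 kJ/s.

0.622 kJ/s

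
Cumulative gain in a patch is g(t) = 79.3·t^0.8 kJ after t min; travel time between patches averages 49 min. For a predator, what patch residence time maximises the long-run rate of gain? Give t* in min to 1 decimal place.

196.0 min

Maximise g(t)/(T+t): set derivative to zero → g'(t)(T+t) = g(t).
g'(t) = 0.8·79.3·t^-0.2. Setting 0.8·79.3·t^-0.2 = 79.3·t^0.8/(49+t) gives 0.8(49+t) = t, so 0.20·t = 0.8×49.
t* = 0.8×49/0.20 = 196 min.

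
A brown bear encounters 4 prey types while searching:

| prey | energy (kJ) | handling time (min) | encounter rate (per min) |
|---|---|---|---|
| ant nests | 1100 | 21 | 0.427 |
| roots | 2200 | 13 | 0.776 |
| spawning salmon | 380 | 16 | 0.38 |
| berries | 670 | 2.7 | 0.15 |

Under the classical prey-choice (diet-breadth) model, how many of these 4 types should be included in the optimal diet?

Rank by E/h (kJ/min): berries 248, roots 169, ant nests 52.4, spawning salmon 23.8. Include each in turn until the next type's E/h falls below the running intake rate.
Rate on top 1: 71.53. roots: 169 > 71.53 → include.
Rate on top 2: 157.3. ant nests: 52.4 < 157.3 → exclude; stop.
Optimal diet: berries, roots — 2 of 4 types.

2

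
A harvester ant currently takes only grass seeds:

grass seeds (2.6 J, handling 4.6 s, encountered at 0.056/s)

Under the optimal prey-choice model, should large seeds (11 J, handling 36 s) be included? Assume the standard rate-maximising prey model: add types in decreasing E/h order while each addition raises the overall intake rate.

Yes

On grass seeds alone, R = ΣλE/(1+Σλh) = 0.1456/1.258 = 0.1158 J/s.
Profitability of large seeds: 11/36 = 0.3056 J/s.
0.3056 > 0.1158, so adding large seeds raises the average — include it.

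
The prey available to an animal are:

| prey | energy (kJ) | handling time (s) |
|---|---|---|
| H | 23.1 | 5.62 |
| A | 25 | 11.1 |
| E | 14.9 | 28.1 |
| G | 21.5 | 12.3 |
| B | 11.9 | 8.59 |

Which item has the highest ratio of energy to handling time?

H

In descending order of E/h:
H: 23.1/5.62 = 4.11 kJ/s
A: 25/11.1 = 2.25 kJ/s
G: 21.5/12.3 = 1.75 kJ/s
B: 11.9/8.59 = 1.39 kJ/s
E: 14.9/28.1 = 0.53 kJ/s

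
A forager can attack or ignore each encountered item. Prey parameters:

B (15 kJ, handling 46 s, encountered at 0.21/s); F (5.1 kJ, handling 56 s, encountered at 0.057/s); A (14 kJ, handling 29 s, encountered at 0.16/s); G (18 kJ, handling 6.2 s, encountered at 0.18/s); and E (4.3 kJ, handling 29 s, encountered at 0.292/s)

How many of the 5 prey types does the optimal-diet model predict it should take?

1

Rank by E/h (kJ/s): G 2.9, A 0.483, B 0.326, E 0.148, F 0.0911. Include each in turn until the next type's E/h falls below the running intake rate.
Rate on top 1: 1.531. A: 0.483 < 1.531 → exclude; stop.
Optimal diet: G — 1 of 5 types.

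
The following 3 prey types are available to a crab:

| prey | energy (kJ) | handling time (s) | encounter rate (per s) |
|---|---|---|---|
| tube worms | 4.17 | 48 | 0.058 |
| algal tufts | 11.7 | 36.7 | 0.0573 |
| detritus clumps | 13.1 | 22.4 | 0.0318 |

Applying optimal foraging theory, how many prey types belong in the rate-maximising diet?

2

Profitabilities (E/h, kJ/s): detritus clumps 0.585, algal tufts 0.319, tube worms 0.0869. Add prey in this order while the next type's profitability exceeds the intake rate on those already taken.
Rate on top 1: 0.2433. algal tufts: 0.319 > 0.2433 → include.
Rate on top 2: 0.2849. tube worms: 0.0869 < 0.2849 → exclude; stop.
Optimal diet: detritus clumps, algal tufts — 2 of 3 types.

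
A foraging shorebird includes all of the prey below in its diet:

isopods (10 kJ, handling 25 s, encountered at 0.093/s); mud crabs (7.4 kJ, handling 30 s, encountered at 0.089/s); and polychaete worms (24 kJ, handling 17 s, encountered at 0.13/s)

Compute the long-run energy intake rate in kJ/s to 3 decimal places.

0.574 kJ/s

Energy encountered per unit search time: 0.093×10 + 0.089×7.4 + 0.13×24 = 4.709 kJ/s.
Handling time per unit search time: 0.093×25 + 0.089×30 + 0.13×17 = 7.205.
Rate = 4.709/(1 + 7.205) = 0.5739 kJ/s.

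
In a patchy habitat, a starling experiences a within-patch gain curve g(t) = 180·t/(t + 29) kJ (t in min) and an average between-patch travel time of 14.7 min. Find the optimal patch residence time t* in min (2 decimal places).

Optimal t* satisfies g'(t*) = g(t*)/(T + t*).
g'(t) = 180·29/(t + 29)². Setting 180·29/(t+29)² = 180t/[(t+29)(14.7+t)] gives 29(14.7+t) = t(t+29), so t² = 29×14.7 = 426.3.
t* = √426.3 = 20.65 min.

20.65 min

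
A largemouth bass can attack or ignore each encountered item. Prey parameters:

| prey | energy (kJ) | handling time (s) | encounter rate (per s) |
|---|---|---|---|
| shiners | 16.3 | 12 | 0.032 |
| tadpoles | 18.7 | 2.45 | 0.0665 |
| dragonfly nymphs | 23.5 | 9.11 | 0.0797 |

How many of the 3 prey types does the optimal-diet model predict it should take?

2

Rank by E/h (kJ/s): tadpoles 7.63, dragonfly nymphs 2.58, shiners 1.36. Include each in turn until the next type's E/h falls below the running intake rate.
Rate on top 1: 1.069. dragonfly nymphs: 2.58 > 1.069 → include.
Rate on top 2: 1.65. shiners: 1.36 < 1.65 → exclude; stop.
Optimal diet: tadpoles, dragonfly nymphs — 2 of 3 types.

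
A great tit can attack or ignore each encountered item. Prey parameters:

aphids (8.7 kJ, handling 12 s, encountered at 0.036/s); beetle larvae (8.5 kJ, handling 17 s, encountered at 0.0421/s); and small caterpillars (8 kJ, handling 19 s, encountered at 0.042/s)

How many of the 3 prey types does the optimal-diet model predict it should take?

Rank by E/h (kJ/s): aphids 0.725, beetle larvae 0.5, small caterpillars 0.421. Include each in turn until the next type's E/h falls below the running intake rate.
Rate on top 1: 0.2187. beetle larvae: 0.5 > 0.2187 → include.
Rate on top 2: 0.3125. small caterpillars: 0.421 > 0.3125 → include.
Optimal diet: aphids, beetle larvae, small caterpillars — 3 of 3 types.

3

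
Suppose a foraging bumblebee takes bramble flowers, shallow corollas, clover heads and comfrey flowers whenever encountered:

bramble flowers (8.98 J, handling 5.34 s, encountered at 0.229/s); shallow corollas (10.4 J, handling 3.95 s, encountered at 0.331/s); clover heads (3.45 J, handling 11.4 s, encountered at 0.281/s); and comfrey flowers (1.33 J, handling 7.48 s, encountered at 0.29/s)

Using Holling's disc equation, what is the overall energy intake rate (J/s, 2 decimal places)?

0.77 J/s

Energy encountered per unit search time: 0.229×8.98 + 0.331×10.4 + 0.281×3.45 + 0.29×1.33 = 6.854 J/s.
Handling time per unit search time: 0.229×5.34 + 0.331×3.95 + 0.281×11.4 + 0.29×7.48 = 7.903.
Rate = 6.854/(1 + 7.903) = 0.7699 J/s.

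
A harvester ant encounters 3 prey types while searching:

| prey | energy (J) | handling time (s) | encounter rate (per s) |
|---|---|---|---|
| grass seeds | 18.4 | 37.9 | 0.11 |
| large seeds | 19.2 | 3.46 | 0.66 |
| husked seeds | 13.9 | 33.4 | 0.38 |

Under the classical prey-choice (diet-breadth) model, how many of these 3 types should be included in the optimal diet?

Profitabilities (E/h, J/s): large seeds 5.55, grass seeds 0.485, husked seeds 0.416. Add prey in this order while the next type's profitability exceeds the intake rate on those already taken.
Rate on top 1: 3.859. grass seeds: 0.485 < 3.859 → exclude; stop.
Optimal diet: large seeds — 1 of 3 types.

1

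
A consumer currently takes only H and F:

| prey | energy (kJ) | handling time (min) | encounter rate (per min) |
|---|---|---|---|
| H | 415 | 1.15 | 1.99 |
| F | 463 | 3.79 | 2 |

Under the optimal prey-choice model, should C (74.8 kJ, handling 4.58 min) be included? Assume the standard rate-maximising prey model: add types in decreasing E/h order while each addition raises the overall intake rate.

No

Current rate: (1.99×415 + 2×463)/(1 + 1.99×1.15 + 2×3.79) = 161.2 kJ/min.
C: E/h = 74.8/4.58 = 16.33 kJ/min.
Since 16.33 < R, time spent handling C is better spent searching.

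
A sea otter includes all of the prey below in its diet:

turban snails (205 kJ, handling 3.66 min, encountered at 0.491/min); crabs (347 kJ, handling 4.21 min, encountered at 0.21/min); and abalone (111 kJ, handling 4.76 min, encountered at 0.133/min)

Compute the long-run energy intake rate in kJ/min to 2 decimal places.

43.64 kJ/min

R = (0.491×205 + 0.21×347 + 0.133×111) / (1 + 0.491×3.66 + 0.21×4.21 + 0.133×4.76) = 188.3/4.314 = 43.64 kJ/min.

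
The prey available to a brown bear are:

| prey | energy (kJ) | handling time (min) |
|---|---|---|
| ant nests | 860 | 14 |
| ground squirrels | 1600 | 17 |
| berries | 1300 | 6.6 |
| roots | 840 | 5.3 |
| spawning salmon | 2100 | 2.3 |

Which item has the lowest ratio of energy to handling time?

In descending order of E/h:
spawning salmon: 2100/2.3 = 913 kJ/min
berries: 1300/6.6 = 197 kJ/min
roots: 840/5.3 = 158 kJ/min
ground squirrels: 1600/17 = 94.1 kJ/min
ant nests: 860/14 = 61.4 kJ/min

ant nests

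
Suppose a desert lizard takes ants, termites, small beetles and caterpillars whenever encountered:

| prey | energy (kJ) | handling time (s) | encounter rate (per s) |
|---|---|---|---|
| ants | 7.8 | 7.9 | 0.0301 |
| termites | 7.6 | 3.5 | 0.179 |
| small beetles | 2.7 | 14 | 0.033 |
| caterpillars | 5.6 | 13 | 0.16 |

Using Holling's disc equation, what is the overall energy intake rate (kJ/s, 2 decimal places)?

0.59 kJ/s

R = (0.0301×7.8 + 0.179×7.6 + 0.033×2.7 + 0.16×5.6) / (1 + 0.0301×7.9 + 0.179×3.5 + 0.033×14 + 0.16×13) = 2.58/4.406 = 0.5856 kJ/s.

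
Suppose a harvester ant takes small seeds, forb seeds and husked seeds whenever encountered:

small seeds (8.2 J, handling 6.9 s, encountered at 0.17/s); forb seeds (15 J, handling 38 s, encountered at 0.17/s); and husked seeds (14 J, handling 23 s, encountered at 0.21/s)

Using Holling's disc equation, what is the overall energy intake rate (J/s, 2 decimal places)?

0.51 J/s

Energy encountered per unit search time: 0.17×8.2 + 0.17×15 + 0.21×14 = 6.884 J/s.
Handling time per unit search time: 0.17×6.9 + 0.17×38 + 0.21×23 = 12.46.
Rate = 6.884/(1 + 12.46) = 0.5113 J/s.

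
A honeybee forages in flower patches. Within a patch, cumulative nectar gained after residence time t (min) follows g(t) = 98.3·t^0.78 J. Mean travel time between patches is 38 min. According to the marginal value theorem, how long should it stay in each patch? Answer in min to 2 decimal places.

Optimal t* satisfies g'(t*) = g(t*)/(T + t*).
g'(t) = 0.78·98.3·t^-0.22. Setting 0.78·98.3·t^-0.22 = 98.3·t^0.78/(38+t) gives 0.78(38+t) = t, so 0.22·t = 0.78×38.
t* = 0.78×38/0.22 = 134.7 min.

134.73 min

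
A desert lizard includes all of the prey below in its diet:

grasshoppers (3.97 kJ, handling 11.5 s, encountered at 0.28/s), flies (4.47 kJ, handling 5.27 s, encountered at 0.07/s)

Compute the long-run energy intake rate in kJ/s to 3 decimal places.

0.310 kJ/s

R = (0.28×3.97 + 0.07×4.47) / (1 + 0.28×11.5 + 0.07×5.27) = 1.425/4.589 = 0.3104 kJ/s.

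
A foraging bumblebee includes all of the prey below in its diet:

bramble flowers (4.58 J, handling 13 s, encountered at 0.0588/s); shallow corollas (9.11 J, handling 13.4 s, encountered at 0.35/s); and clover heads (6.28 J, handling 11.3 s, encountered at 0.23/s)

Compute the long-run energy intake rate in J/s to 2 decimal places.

0.54 J/s

R = (0.0588×4.58 + 0.35×9.11 + 0.23×6.28) / (1 + 0.0588×13 + 0.35×13.4 + 0.23×11.3) = 4.902/9.053 = 0.5415 J/s.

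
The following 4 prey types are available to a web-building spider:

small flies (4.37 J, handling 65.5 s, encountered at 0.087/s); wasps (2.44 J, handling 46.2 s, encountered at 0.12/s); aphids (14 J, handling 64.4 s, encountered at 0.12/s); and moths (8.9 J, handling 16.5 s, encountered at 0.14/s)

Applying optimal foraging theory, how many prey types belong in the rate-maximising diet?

1

Rank by E/h (J/s): moths 0.539, aphids 0.217, small flies 0.0667, wasps 0.0528. Include each in turn until the next type's E/h falls below the running intake rate.
Rate on top 1: 0.3764. aphids: 0.217 < 0.3764 → exclude; stop.
Optimal diet: moths — 1 of 4 types.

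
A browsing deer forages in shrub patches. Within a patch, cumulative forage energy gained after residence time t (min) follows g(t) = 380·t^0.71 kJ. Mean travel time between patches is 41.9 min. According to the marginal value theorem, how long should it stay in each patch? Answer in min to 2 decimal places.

102.58 min

Maximise g(t)/(T+t): set derivative to zero → g'(t)(T+t) = g(t).
g'(t) = 0.71·380·t^-0.29. Setting 0.71·380·t^-0.29 = 380·t^0.71/(41.9+t) gives 0.71(41.9+t) = t, so 0.29·t = 0.71×41.9.
t* = 0.71×41.9/0.29 = 102.6 min.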